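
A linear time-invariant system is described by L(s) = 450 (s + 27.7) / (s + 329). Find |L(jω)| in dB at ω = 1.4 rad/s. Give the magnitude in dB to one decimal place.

31.6 dB

|j1.4 + 27.7| = √(1.4² + 27.7²) = 27.74
|j1.4 + 329| = √(1.4² + 329²) = 329
|L(j1.4)| = 450 × 27.74 / 329 = 37.936
20 log₁₀(37.936) = 31.58 dB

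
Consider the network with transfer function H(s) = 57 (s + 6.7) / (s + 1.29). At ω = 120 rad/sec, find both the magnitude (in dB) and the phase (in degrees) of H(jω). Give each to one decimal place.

|j120 + 6.7| = √(120² + 6.7²) = 120.2
|j120 + 1.29| = √(120² + 1.29²) = 120
|H(j120)| = 57 × 120.2 / 120 = 57.085
20 log₁₀(57.085) = 35.13 dB
∠(j120 + 6.7) = arctan(120/6.7) = 86.80°
∠(j120 + 1.29) = arctan(120/1.29) = 89.38°
∠H(j120) = 86.80° − 89.38° = -2.58°

|H| = 35.1 dB, ∠H = -2.6°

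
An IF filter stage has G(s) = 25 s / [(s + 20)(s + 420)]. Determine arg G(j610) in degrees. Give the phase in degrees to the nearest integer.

∠(j610) = 90.00°
∠(j610 + 20) = arctan(610/20) = 88.12°
∠(j610 + 420) = arctan(610/420) = 55.45°
∠G(j610) = 90.00° − (88.12° + 55.45°) = -53.57°

-54°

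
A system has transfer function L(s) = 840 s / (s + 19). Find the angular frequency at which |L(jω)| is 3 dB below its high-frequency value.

19 rad/s

For a single-pole high-pass, the −3 dB point is at the pole: ω = 19 rad/s.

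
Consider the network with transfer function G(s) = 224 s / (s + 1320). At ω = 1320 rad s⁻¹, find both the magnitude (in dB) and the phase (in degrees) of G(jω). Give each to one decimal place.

|G| = 44.0 dB, ∠G = 45.0 deg

|j1320| = 1320
|j1320 + 1320| = √(1320² + 1320²) = 1867
|G(j1320)| = 224 × 1320 / 1867 = 158.39
20 log₁₀(158.39) = 43.99 dB
∠(j1320) = 90.00°
∠(j1320 + 1320) = arctan(1320/1320) = 45.00°
∠G(j1320) = 90.00° − 45.00° = 45.00°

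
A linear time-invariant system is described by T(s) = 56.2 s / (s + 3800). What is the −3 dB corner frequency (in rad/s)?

3800 rad/s

For a single-pole high-pass, the −3 dB point is at the pole: ω = 3800 rad/s.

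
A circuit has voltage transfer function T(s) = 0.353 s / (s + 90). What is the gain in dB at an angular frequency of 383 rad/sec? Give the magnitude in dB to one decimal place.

-9.3 dB

|j383| = 383
|j383 + 90| = √(383² + 90²) = 393.4
|T(j383)| = 0.353 × 383 / 393.4 = 0.34364
20 log₁₀(0.34364) = -9.28 dB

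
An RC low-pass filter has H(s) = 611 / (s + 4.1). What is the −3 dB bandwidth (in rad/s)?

4.1 rad/s

For a single-pole low-pass, the −3 dB point is at the pole: ω = 4.1 rad/s.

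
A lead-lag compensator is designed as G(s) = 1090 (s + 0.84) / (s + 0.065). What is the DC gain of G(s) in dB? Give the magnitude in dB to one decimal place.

83.0 dB

G(0) = 1090 × 0.84 / 0.065 = 14086
20 log₁₀(14086) = 82.98 dB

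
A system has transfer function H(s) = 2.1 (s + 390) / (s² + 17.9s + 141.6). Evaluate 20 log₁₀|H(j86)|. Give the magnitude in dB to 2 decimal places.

-18.93 dB

|j86 + 390| = √(86² + 390²) = 399.4
|(j86)² + 17.9(j86) + 141.6| = |-7254.4 + j1539.4| = 7416
|H(j86)| = 2.1 × 399.4 / 7416 = 0.11309
20 log₁₀(0.11309) = -18.931 dB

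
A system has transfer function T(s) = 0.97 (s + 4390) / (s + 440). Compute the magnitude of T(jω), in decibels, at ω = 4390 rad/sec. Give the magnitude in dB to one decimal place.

|j4390 + 4390| = √(4390² + 4390²) = 6208
|j4390 + 440| = √(4390² + 440²) = 4412
|T(j4390)| = 0.97 × 6208 / 4412 = 1.3649
20 log₁₀(1.3649) = 2.70 dB

2.7 dB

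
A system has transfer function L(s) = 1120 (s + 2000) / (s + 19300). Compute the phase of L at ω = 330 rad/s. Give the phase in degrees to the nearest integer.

8°

∠(j330 + 2000) = arctan(330/2000) = 9.37°
∠(j330 + 19300) = arctan(330/19300) = 0.98°
∠L(j330) = 9.37° − 0.98° = 8.39°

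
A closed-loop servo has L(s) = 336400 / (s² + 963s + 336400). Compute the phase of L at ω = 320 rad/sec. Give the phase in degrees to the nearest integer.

∠[(j320)² + 963(j320) + 336400] = ∠[2.34e+05 + j3.0816e+05] = 52.79°
∠L(j320) = −52.79° = -52.79°

-53°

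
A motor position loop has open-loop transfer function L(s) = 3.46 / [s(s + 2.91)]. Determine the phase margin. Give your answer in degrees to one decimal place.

Gain crossover: |L(jω)| = 1 at ω ≈ 1.11 rad/s.
∠L(j1.11) = −90° − arctan(1.11/2.91) ≈ -110.89°
PM = 180° + (-110.89°) = 69.11°

69.1°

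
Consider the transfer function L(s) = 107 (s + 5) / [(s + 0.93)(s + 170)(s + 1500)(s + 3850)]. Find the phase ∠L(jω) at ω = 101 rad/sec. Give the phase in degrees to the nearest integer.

∠(j101 + 5) = arctan(101/5) = 87.17°
∠(j101 + 0.93) = arctan(101/0.93) = 89.47°
∠(j101 + 170) = arctan(101/170) = 30.72°
∠(j101 + 1500) = arctan(101/1500) = 3.85°
∠(j101 + 3850) = arctan(101/3850) = 1.50°
∠L(j101) = 87.17° − (89.47° + 30.72° + 3.85° + 1.50°) = -38.38°

-38°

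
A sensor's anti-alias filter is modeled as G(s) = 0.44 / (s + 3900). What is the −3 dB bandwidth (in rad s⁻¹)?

For a single-pole low-pass, the −3 dB point is at the pole: ω = 3900 rad s⁻¹.

3900 rad s⁻¹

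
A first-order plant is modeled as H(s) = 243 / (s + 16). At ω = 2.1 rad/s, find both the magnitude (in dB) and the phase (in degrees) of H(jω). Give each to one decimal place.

|H| = 23.6 dB, ∠H = -7.5°

|j2.1 + 16| = √(2.1² + 16²) = 16.14
|H(j2.1)| = 243 / 16.14 = 15.058
20 log₁₀(15.058) = 23.56 dB
∠(j2.1 + 16) = arctan(2.1/16) = 7.48°
∠H(j2.1) = −7.48° = -7.48°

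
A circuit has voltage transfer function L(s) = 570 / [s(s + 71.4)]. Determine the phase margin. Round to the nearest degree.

84 deg

Gain crossover: |L(jω)| = 1 at ω ≈ 7.93 rad/s.
∠L(j7.93) = −90° − arctan(7.93/71.4) ≈ -96.34°
PM = 180° + (-96.34°) = 83.66°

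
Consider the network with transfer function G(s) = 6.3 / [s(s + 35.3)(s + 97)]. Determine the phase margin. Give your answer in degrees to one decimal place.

90.0°

Gain crossover: |G(jω)| = 1 at ω ≈ 0.00184 rad/s.
∠G(j0.00184) = −90° − arctan(0.00184/35.3) − arctan(0.00184/97) ≈ -90.00°
PM = 180° + (-90.00°) = 90.00°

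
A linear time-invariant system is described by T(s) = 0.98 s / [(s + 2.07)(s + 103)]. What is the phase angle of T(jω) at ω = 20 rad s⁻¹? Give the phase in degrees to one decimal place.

∠(j20) = 90.00°
∠(j20 + 2.07) = arctan(20/2.07) = 84.09°
∠(j20 + 103) = arctan(20/103) = 10.99°
∠T(j20) = 90.00° − (84.09° + 10.99°) = -5.08°

-5.1 deg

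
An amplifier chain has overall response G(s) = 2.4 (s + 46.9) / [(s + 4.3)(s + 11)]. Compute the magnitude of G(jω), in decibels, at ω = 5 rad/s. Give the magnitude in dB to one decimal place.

3.0 dB

|j5 + 46.9| = √(5² + 46.9²) = 47.17
|j5 + 4.3| = √(5² + 4.3²) = 6.595
|j5 + 11| = √(5² + 11²) = 12.08
|G(j5)| = 2.4 × 47.17 / (6.595 × 12.08) = 1.4206
20 log₁₀(1.4206) = 3.05 dB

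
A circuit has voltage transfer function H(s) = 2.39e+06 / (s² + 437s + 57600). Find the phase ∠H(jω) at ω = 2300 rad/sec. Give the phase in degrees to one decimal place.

-169.1°

∠[(j2300)² + 437(j2300) + 57600] = ∠[-5.2324e+06 + j1.0051e+06] = 169.13°
∠H(j2300) = −169.13° = -169.13°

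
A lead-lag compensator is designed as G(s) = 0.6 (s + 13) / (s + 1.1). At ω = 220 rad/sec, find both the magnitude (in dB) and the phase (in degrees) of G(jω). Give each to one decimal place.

|G| = -4.4 dB, ∠G = -3.1°

|j220 + 13| = √(220² + 13²) = 220.4
|j220 + 1.1| = √(220² + 1.1²) = 220
|G(j220)| = 0.6 × 220.4 / 220 = 0.60104
20 log₁₀(0.60104) = -4.42 dB
∠(j220 + 13) = arctan(220/13) = 86.62°
∠(j220 + 1.1) = arctan(220/1.1) = 89.71°
∠G(j220) = 86.62° − 89.71° = -3.10°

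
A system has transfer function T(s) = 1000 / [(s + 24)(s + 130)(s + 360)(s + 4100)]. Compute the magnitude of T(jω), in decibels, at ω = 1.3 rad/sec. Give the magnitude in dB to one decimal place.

|j1.3 + 24| = √(1.3² + 24²) = 24.04
|j1.3 + 130| = √(1.3² + 130²) = 130
|j1.3 + 360| = √(1.3² + 360²) = 360
|j1.3 + 4100| = √(1.3² + 4100²) = 4100
|T(j1.3)| = 1000 / (24.04 × 130 × 360 × 4100) = 2.1682e-07
20 log₁₀(2.1682e-07) = -133.28 dB

-133.3 dB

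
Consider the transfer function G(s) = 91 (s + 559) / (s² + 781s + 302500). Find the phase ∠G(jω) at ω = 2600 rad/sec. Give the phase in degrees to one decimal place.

∠(j2600 + 559) = arctan(2600/559) = 77.87°
∠[(j2600)² + 781(j2600) + 302500] = ∠[-6.4575e+06 + j2.0306e+06] = 162.54°
∠G(j2600) = 77.87° − 162.54° = -84.68°

-84.7 deg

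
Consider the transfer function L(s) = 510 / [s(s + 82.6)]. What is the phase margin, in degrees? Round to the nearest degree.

86°

Gain crossover: |L(jω)| = 1 at ω ≈ 6.16 rad/s.
∠L(j6.16) = −90° − arctan(6.16/82.6) ≈ -94.26°
PM = 180° + (-94.26°) = 85.74°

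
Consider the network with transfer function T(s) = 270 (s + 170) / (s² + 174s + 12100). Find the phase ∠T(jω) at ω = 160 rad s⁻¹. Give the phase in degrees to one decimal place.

∠(j160 + 170) = arctan(160/170) = 43.26°
∠[(j160)² + 174(j160) + 12100] = ∠[-13500 + j27840] = 115.87°
∠T(j160) = 43.26° − 115.87° = -72.61°

-72.6°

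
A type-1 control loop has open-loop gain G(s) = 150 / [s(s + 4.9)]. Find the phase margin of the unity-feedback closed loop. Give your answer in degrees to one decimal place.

22.6°

Gain crossover: |G(jω)| = 1 at ω ≈ 11.8 rad s⁻¹.
∠G(j11.8) = −90° − arctan(11.8/4.9) ≈ -157.39°
PM = 180° + (-157.39°) = 22.61°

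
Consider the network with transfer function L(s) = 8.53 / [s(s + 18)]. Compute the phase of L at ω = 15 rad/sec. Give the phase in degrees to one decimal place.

∠(j15 + 18) = arctan(15/18) = 39.81°
∠(j15) = 90.00°
∠L(j15) = − (39.81° + 90.00°) = -129.81°

-129.8°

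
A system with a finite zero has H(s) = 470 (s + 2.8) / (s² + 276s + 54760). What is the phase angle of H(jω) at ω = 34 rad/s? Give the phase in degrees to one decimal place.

∠(j34 + 2.8) = arctan(34/2.8) = 85.29°
∠[(j34)² + 276(j34) + 54760] = ∠[53604 + j9384] = 9.93°
∠H(j34) = 85.29° − 9.93° = 75.36°

75.4 deg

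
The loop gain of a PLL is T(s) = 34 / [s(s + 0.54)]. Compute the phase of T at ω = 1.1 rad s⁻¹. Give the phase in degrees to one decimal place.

∠(j1.1 + 0.54) = arctan(1.1/0.54) = 63.85°
∠(j1.1) = 90.00°
∠T(j1.1) = − (63.85° + 90.00°) = -153.85°

-153.9°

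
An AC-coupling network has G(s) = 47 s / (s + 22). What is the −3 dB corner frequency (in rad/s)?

For a single-pole high-pass, the −3 dB point is at the pole: ω = 22 rad/s.

22 rad/s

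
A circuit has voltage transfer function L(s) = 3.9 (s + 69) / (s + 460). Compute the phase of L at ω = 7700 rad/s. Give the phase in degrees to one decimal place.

2.9°

∠(j7700 + 69) = arctan(7700/69) = 89.49°
∠(j7700 + 460) = arctan(7700/460) = 86.58°
∠L(j7700) = 89.49° − 86.58° = 2.91°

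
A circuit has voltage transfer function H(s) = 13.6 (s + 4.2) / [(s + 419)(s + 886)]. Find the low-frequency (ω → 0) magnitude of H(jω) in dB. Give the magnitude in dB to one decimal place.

-76.3 dB

H(0) = 13.6 × 4.2 / (419 × 886) = 0.00015387
20 log₁₀(0.00015387) = -76.26 dB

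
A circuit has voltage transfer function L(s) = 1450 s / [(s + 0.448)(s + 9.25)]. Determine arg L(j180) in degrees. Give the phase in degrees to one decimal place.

∠(j180) = 90.00°
∠(j180 + 0.448) = arctan(180/0.448) = 89.86°
∠(j180 + 9.25) = arctan(180/9.25) = 87.06°
∠L(j180) = 90.00° − (89.86° + 87.06°) = -86.92°

-86.9°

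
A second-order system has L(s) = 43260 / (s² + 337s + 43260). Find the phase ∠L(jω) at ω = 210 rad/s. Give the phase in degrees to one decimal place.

-90.7°

∠[(j210)² + 337(j210) + 43260] = ∠[-840 + j70770] = 90.68°
∠L(j210) = −90.68° = -90.68°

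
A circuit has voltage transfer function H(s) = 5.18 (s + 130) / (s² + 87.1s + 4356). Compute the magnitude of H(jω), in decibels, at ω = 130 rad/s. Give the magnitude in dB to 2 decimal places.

-24.98 dB

|j130 + 130| = √(130² + 130²) = 183.8
|(j130)² + 87.1(j130) + 4356| = |-12544 + j11323| = 1.69e+04
|H(j130)| = 5.18 × 183.8 / 1.69e+04 = 0.056356
20 log₁₀(0.056356) = -24.981 dB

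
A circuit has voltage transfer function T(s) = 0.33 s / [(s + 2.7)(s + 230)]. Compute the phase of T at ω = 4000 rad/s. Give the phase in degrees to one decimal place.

-86.7°

∠(j4000) = 90.00°
∠(j4000 + 2.7) = arctan(4000/2.7) = 89.96°
∠(j4000 + 230) = arctan(4000/230) = 86.71°
∠T(j4000) = 90.00° − (89.96° + 86.71°) = -86.67°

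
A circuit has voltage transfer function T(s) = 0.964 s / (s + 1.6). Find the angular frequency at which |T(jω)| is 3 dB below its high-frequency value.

For a single-pole high-pass, the −3 dB point is at the pole: ω = 1.6 rad/s.

1.6 rad/s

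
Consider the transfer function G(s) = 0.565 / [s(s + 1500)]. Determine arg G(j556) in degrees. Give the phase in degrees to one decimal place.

-110.3°

∠(j556 + 1500) = arctan(556/1500) = 20.34°
∠(j556) = 90.00°
∠G(j556) = − (20.34° + 90.00°) = -110.34°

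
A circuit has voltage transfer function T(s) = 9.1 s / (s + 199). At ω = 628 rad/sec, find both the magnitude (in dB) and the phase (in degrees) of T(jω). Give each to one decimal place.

|j628| = 628
|j628 + 199| = √(628² + 199²) = 658.8
|T(j628)| = 9.1 × 628 / 658.8 = 8.6749
20 log₁₀(8.6749) = 18.77 dB
∠(j628) = 90.00°
∠(j628 + 199) = arctan(628/199) = 72.42°
∠T(j628) = 90.00° − 72.42° = 17.58°

|T| = 18.8 dB, ∠T = 17.6 deg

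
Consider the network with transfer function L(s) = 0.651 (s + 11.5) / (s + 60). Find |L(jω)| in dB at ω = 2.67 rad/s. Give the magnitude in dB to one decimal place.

|j2.67 + 11.5| = √(2.67² + 11.5²) = 11.81
|j2.67 + 60| = √(2.67² + 60²) = 60.06
|L(j2.67)| = 0.651 × 11.81 / 60.06 = 0.12797
20 log₁₀(0.12797) = -17.86 dB

-17.9 dB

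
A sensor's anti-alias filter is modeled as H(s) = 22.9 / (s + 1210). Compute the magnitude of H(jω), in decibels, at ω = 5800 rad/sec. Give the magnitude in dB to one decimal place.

|j5800 + 1210| = √(5800² + 1210²) = 5925
|H(j5800)| = 22.9 / 5925 = 0.0038651
20 log₁₀(0.0038651) = -48.26 dB

-48.3 dB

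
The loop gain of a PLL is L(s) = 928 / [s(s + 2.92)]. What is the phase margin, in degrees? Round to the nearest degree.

Gain crossover: |L(jω)| = 1 at ω ≈ 30.4 rad/s.
∠L(j30.4) = −90° − arctan(30.4/2.92) ≈ -174.51°
PM = 180° + (-174.51°) = 5.49°

5°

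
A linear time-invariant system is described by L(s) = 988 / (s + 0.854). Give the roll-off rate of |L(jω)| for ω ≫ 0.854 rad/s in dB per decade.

-20 dB/decade

With 0 zeros and 1 pole, the high-frequency asymptotic slope is 20 × (0 − 1) = -20 dB/decade.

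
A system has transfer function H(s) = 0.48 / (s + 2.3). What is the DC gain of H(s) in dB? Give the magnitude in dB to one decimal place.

H(0) = 0.48 / 2.3 = 0.2087
20 log₁₀(0.2087) = -13.61 dB

-13.6 dB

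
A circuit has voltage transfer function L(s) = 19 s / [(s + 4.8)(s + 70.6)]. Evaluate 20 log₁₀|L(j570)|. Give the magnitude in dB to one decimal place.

-29.6 dB

|j570| = 570
|j570 + 4.8| = √(570² + 4.8²) = 570
|j570 + 70.6| = √(570² + 70.6²) = 574.4
|L(j570)| = 19 × 570 / (570 × 574.4) = 0.033079
20 log₁₀(0.033079) = -29.61 dB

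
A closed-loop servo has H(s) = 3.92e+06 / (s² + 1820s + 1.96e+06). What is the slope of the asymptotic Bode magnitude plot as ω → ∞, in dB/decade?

-40 dB/decade

With 0 zeros and 2 poles, the high-frequency asymptotic slope is 20 × (0 − 2) = -40 dB/decade.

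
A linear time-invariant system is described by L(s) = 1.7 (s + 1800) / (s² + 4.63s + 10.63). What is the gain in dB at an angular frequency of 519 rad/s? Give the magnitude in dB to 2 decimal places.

|j519 + 1800| = √(519² + 1800²) = 1873
|(j519)² + 4.63(j519) + 10.63| = |-2.6935e+05 + j2403| = 2.694e+05
|L(j519)| = 1.7 × 1873 / 2.694e+05 = 0.011823
20 log₁₀(0.011823) = -38.545 dB

-38.55 dB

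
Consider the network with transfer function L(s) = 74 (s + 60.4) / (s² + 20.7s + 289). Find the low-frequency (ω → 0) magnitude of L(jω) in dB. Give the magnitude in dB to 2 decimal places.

23.79 dB

L(0) = 74 × 60.4 / 289 = 15.466
20 log₁₀(15.466) = 23.787 dB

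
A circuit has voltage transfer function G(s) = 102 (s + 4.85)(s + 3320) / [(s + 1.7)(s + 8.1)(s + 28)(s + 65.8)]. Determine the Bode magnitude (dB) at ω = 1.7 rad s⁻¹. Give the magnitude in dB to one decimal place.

|j1.7 + 4.85| = √(1.7² + 4.85²) = 5.139
|j1.7 + 3320| = √(1.7² + 3320²) = 3320
|j1.7 + 1.7| = √(1.7² + 1.7²) = 2.404
|j1.7 + 8.1| = √(1.7² + 8.1²) = 8.276
|j1.7 + 28| = √(1.7² + 28²) = 28.05
|j1.7 + 65.8| = √(1.7² + 65.8²) = 65.82
|G(j1.7)| = 102 × 5.139 × 3320 / (2.404 × 8.276 × 28.05 × 65.82) = 47.37
20 log₁₀(47.37) = 33.51 dB

33.5 dB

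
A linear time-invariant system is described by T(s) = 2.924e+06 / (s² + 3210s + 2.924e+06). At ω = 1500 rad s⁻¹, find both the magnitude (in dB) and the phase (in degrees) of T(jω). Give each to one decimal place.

|(j1500)² + 3210(j1500) + 2.924e+06| = |6.74e+05 + j4.815e+06| = 4.862e+06
|T(j1500)| = 2.924e+06 / 4.862e+06 = 0.60141
20 log₁₀(0.60141) = -4.42 dB
∠[(j1500)² + 3210(j1500) + 2.924e+06] = ∠[6.74e+05 + j4.815e+06] = 82.03°
∠T(j1500) = −82.03° = -82.03°

|T| = -4.4 dB, ∠T = -82.0 deg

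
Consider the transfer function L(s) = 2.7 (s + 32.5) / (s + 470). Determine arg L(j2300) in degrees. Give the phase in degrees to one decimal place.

10.7 deg

∠(j2300 + 32.5) = arctan(2300/32.5) = 89.19°
∠(j2300 + 470) = arctan(2300/470) = 78.45°
∠L(j2300) = 89.19° − 78.45° = 10.74°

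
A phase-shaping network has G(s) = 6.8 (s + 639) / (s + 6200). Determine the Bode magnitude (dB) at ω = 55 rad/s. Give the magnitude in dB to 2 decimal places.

|j55 + 639| = √(55² + 639²) = 641.4
|j55 + 6200| = √(55² + 6200²) = 6200
|G(j55)| = 6.8 × 641.4 / 6200 = 0.7034
20 log₁₀(0.7034) = -3.056 dB

-3.06 dB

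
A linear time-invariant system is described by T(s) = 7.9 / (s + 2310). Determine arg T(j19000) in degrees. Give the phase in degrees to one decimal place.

∠(j19000 + 2310) = arctan(19000/2310) = 83.07°
∠T(j19000) = −83.07° = -83.07°

-83.1 deg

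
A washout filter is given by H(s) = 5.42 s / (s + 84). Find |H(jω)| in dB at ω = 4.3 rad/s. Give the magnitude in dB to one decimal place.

-11.1 dB

|j4.3| = 4.3
|j4.3 + 84| = √(4.3² + 84²) = 84.11
|H(j4.3)| = 5.42 × 4.3 / 84.11 = 0.27709
20 log₁₀(0.27709) = -11.15 dB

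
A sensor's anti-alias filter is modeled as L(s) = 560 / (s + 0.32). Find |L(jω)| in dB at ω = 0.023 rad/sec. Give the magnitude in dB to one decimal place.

64.8 dB

|j0.023 + 0.32| = √(0.023² + 0.32²) = 0.3208
|L(j0.023)| = 560 / 0.3208 = 1745.5
20 log₁₀(1745.5) = 64.84 dB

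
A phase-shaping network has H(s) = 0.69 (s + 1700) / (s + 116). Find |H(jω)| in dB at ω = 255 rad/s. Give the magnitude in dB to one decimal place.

12.5 dB

|j255 + 1700| = √(255² + 1700²) = 1719
|j255 + 116| = √(255² + 116²) = 280.1
|H(j255)| = 0.69 × 1719 / 280.1 = 4.234
20 log₁₀(4.234) = 12.53 dB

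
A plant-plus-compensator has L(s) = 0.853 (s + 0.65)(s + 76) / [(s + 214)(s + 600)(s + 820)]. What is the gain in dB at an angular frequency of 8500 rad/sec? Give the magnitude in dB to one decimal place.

|j8500 + 0.65| = √(8500² + 0.65²) = 8500
|j8500 + 76| = √(8500² + 76²) = 8500
|j8500 + 214| = √(8500² + 214²) = 8503
|j8500 + 600| = √(8500² + 600²) = 8521
|j8500 + 820| = √(8500² + 820²) = 8539
|L(j8500)| = 0.853 × 8500 × 8500 / (8503 × 8521 × 8539) = 9.9614e-05
20 log₁₀(9.9614e-05) = -80.03 dB

-80.0 dB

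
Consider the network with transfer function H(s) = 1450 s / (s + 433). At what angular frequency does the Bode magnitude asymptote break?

The single real pole at s = −433 gives a corner at ω = 433 rad s⁻¹.

433 rad s⁻¹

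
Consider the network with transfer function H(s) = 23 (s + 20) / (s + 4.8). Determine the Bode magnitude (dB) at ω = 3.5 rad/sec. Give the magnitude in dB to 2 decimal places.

37.91 dB

|j3.5 + 20| = √(3.5² + 20²) = 20.3
|j3.5 + 4.8| = √(3.5² + 4.8²) = 5.941
|H(j3.5)| = 23 × 20.3 / 5.941 = 78.611
20 log₁₀(78.611) = 37.910 dB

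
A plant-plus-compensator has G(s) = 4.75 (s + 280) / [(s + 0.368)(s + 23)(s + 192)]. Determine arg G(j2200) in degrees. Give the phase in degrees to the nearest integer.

∠(j2200 + 280) = arctan(2200/280) = 82.75°
∠(j2200 + 0.368) = arctan(2200/0.368) = 89.99°
∠(j2200 + 23) = arctan(2200/23) = 89.40°
∠(j2200 + 192) = arctan(2200/192) = 85.01°
∠G(j2200) = 82.75° − (89.99° + 89.40° + 85.01°) = -181.66°

-182 deg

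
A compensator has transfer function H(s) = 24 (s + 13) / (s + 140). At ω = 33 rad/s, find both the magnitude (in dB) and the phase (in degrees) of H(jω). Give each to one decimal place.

|H| = 15.4 dB, ∠H = 55.2°

|j33 + 13| = √(33² + 13²) = 35.47
|j33 + 140| = √(33² + 140²) = 143.8
|H(j33)| = 24 × 35.47 / 143.8 = 5.9181
20 log₁₀(5.9181) = 15.44 dB
∠(j33 + 13) = arctan(33/13) = 68.50°
∠(j33 + 140) = arctan(33/140) = 13.26°
∠H(j33) = 68.50° − 13.26° = 55.24°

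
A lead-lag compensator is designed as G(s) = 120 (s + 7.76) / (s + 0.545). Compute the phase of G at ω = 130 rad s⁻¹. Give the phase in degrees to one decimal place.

∠(j130 + 7.76) = arctan(130/7.76) = 86.58°
∠(j130 + 0.545) = arctan(130/0.545) = 89.76°
∠G(j130) = 86.58° − 89.76° = -3.18°

-3.2°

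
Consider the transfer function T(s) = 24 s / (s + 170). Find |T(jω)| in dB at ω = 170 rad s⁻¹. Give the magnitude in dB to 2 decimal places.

24.59 dB

|j170| = 170
|j170 + 170| = √(170² + 170²) = 240.4
|T(j170)| = 24 × 170 / 240.4 = 16.971
20 log₁₀(16.971) = 24.594 dB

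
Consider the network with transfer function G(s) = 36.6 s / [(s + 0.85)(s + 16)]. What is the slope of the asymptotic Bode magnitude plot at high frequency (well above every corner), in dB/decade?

-20 dB/decade

With 1 zero and 2 poles, the high-frequency asymptotic slope is 20 × (1 − 2) = -20 dB/decade.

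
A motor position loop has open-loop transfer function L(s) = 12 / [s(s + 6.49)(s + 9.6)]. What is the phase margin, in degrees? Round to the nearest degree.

87°

Gain crossover: |L(jω)| = 1 at ω ≈ 0.192 rad/s.
∠L(j0.192) = −90° − arctan(0.192/6.49) − arctan(0.192/9.6) ≈ -92.85°
PM = 180° + (-92.85°) = 87.15°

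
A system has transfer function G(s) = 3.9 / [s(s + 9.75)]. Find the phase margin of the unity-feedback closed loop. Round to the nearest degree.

88°

Gain crossover: |G(jω)| = 1 at ω ≈ 0.4 rad/sec.
∠G(j0.4) = −90° − arctan(0.4/9.75) ≈ -92.35°
PM = 180° + (-92.35°) = 87.65°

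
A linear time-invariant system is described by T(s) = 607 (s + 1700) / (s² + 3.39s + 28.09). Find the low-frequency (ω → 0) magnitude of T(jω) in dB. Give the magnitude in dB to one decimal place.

91.3 dB

T(0) = 607 × 1700 / 28.09 = 36735
20 log₁₀(36735) = 91.30 dB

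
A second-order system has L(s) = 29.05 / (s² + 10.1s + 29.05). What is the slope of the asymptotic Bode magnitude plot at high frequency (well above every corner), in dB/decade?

With 0 zeros and 2 poles, the high-frequency asymptotic slope is 20 × (0 − 2) = -40 dB/decade.

-40 dB/decade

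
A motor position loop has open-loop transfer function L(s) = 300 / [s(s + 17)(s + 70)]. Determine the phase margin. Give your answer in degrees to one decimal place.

88.9 deg

Gain crossover: |L(jω)| = 1 at ω ≈ 0.252 rad/s.
∠L(j0.252) = −90° − arctan(0.252/17) − arctan(0.252/70) ≈ -91.06°
PM = 180° + (-91.06°) = 88.94°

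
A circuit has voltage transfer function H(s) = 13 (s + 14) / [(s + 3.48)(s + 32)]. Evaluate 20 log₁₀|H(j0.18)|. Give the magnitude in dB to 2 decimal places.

|j0.18 + 14| = √(0.18² + 14²) = 14
|j0.18 + 3.48| = √(0.18² + 3.48²) = 3.485
|j0.18 + 32| = √(0.18² + 32²) = 32
|H(j0.18)| = 13 × 14 / (3.485 × 32) = 1.6323
20 log₁₀(1.6323) = 4.256 dB

4.26 dB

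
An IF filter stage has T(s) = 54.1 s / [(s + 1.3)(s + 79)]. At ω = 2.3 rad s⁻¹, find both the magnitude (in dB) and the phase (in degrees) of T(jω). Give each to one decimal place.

|j2.3| = 2.3
|j2.3 + 1.3| = √(2.3² + 1.3²) = 2.642
|j2.3 + 79| = √(2.3² + 79²) = 79.03
|T(j2.3)| = 54.1 × 2.3 / (2.642 × 79.03) = 0.59592
20 log₁₀(0.59592) = -4.50 dB
∠(j2.3) = 90.00°
∠(j2.3 + 1.3) = arctan(2.3/1.3) = 60.52°
∠(j2.3 + 79) = arctan(2.3/79) = 1.67°
∠T(j2.3) = 90.00° − (60.52° + 1.67°) = 27.81°

|T| = -4.5 dB, ∠T = 27.8°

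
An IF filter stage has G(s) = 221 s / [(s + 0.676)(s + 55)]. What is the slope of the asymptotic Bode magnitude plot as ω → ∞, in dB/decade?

With 1 zero and 2 poles, the high-frequency asymptotic slope is 20 × (1 − 2) = -20 dB/decade.

-20 dB/decade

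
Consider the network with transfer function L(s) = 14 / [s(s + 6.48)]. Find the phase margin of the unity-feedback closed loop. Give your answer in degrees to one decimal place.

Gain crossover: |L(jω)| = 1 at ω ≈ 2.06 rad/sec.
∠L(j2.06) = −90° − arctan(2.06/6.48) ≈ -107.63°
PM = 180° + (-107.63°) = 72.37°

72.4 deg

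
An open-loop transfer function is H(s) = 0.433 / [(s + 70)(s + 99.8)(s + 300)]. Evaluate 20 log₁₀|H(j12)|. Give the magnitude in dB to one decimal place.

-133.9 dB

|j12 + 70| = √(12² + 70²) = 71.02
|j12 + 99.8| = √(12² + 99.8²) = 100.5
|j12 + 300| = √(12² + 300²) = 300.2
|H(j12)| = 0.433 / (71.02 × 100.5 × 300.2) = 2.0202e-07
20 log₁₀(2.0202e-07) = -133.89 dB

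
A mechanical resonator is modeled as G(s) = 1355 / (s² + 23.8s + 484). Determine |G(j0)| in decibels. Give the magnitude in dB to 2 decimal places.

8.94 dB

G(0) = 1355 / 484 = 2.7996
20 log₁₀(2.7996) = 8.942 dB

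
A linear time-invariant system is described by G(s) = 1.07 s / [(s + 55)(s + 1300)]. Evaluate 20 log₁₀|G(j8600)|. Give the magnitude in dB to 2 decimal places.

-78.20 dB

|j8600| = 8600
|j8600 + 55| = √(8600² + 55²) = 8600
|j8600 + 1300| = √(8600² + 1300²) = 8698
|G(j8600)| = 1.07 × 8600 / (8600 × 8698) = 0.00012302
20 log₁₀(0.00012302) = -78.201 dB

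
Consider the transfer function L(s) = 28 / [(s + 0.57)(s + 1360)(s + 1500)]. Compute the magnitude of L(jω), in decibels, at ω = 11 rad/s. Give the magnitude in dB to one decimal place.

-118.1 dB

|j11 + 0.57| = √(11² + 0.57²) = 11.01
|j11 + 1360| = √(11² + 1360²) = 1360
|j11 + 1500| = √(11² + 1500²) = 1500
|L(j11)| = 28 / (11.01 × 1360 × 1500) = 1.246e-06
20 log₁₀(1.246e-06) = -118.09 dB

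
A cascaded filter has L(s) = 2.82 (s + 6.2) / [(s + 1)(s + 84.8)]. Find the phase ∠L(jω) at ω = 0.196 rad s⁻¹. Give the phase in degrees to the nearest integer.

∠(j0.196 + 6.2) = arctan(0.196/6.2) = 1.81°
∠(j0.196 + 1) = arctan(0.196/1) = 11.09°
∠(j0.196 + 84.8) = arctan(0.196/84.8) = 0.13°
∠L(j0.196) = 1.81° − (11.09° + 0.13°) = -9.41°

-9°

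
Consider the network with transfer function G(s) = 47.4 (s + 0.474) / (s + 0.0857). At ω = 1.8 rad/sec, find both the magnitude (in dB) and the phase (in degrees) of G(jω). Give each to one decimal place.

|G| = 33.8 dB, ∠G = -12.0°

|j1.8 + 0.474| = √(1.8² + 0.474²) = 1.861
|j1.8 + 0.0857| = √(1.8² + 0.0857²) = 1.802
|G(j1.8)| = 47.4 × 1.861 / 1.802 = 48.96
20 log₁₀(48.96) = 33.80 dB
∠(j1.8 + 0.474) = arctan(1.8/0.474) = 75.25°
∠(j1.8 + 0.0857) = arctan(1.8/0.0857) = 87.27°
∠G(j1.8) = 75.25° − 87.27° = -12.03°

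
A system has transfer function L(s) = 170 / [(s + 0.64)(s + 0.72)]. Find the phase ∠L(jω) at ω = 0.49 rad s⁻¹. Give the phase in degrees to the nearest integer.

-72 deg

∠(j0.49 + 0.64) = arctan(0.49/0.64) = 37.44°
∠(j0.49 + 0.72) = arctan(0.49/0.72) = 34.24°
∠L(j0.49) = − (37.44° + 34.24°) = -71.68°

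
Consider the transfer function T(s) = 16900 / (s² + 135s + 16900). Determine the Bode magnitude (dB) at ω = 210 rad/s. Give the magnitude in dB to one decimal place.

|(j210)² + 135(j210) + 16900| = |-27200 + j28350| = 3.929e+04
|T(j210)| = 16900 / 3.929e+04 = 0.43015
20 log₁₀(0.43015) = -7.33 dB

-7.3 dB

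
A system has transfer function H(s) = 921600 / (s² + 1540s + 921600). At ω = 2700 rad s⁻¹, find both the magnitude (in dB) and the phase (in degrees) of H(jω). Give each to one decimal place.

|H| = -18.3 dB, ∠H = -146.9°

|(j2700)² + 1540(j2700) + 921600| = |-6.3684e+06 + j4.158e+06| = 7.606e+06
|H(j2700)| = 921600 / 7.606e+06 = 0.12117
20 log₁₀(0.12117) = -18.33 dB
∠[(j2700)² + 1540(j2700) + 921600] = ∠[-6.3684e+06 + j4.158e+06] = 146.86°
∠H(j2700) = −146.86° = -146.86°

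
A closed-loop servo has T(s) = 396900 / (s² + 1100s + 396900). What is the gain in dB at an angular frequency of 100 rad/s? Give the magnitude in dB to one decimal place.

|(j100)² + 1100(j100) + 396900| = |3.869e+05 + j1.1e+05| = 4.022e+05
|T(j100)| = 396900 / 4.022e+05 = 0.98674
20 log₁₀(0.98674) = -0.12 dB

-0.1 dB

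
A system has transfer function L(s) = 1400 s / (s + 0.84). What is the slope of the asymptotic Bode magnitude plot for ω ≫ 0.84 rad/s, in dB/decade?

0 dB/decade

With 1 zero and 1 pole, the high-frequency asymptotic slope is 20 × (1 − 1) = 0 dB/decade.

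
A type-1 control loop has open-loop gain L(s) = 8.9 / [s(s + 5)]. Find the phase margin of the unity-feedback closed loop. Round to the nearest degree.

71 deg

Gain crossover: |L(jω)| = 1 at ω ≈ 1.69 rad/s.
∠L(j1.69) = −90° − arctan(1.69/5) ≈ -108.64°
PM = 180° + (-108.64°) = 71.36°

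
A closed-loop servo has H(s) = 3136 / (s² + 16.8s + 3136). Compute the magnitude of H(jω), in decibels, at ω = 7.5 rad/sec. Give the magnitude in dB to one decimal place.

0.1 dB

|(j7.5)² + 16.8(j7.5) + 3136| = |3079.8 + j126| = 3082
|H(j7.5)| = 3136 / 3082 = 1.0174
20 log₁₀(1.0174) = 0.15 dB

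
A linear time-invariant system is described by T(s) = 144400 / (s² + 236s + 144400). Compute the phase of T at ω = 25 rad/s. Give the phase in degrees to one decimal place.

-2.3°

∠[(j25)² + 236(j25) + 144400] = ∠[1.4378e+05 + j5900] = 2.35°
∠T(j25) = −2.35° = -2.35°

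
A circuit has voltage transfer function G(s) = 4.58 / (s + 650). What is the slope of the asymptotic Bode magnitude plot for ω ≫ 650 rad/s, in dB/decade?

With 0 zeros and 1 pole, the high-frequency asymptotic slope is 20 × (0 − 1) = -20 dB/decade.

-20 dB/decade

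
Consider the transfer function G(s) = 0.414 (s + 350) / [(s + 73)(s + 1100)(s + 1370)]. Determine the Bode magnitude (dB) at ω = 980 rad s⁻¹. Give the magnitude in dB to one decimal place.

-135.1 dB

|j980 + 350| = √(980² + 350²) = 1041
|j980 + 73| = √(980² + 73²) = 982.7
|j980 + 1100| = √(980² + 1100²) = 1473
|j980 + 1370| = √(980² + 1370²) = 1684
|G(j980)| = 0.414 × 1041 / (982.7 × 1473 × 1684) = 1.7666e-07
20 log₁₀(1.7666e-07) = -135.06 dB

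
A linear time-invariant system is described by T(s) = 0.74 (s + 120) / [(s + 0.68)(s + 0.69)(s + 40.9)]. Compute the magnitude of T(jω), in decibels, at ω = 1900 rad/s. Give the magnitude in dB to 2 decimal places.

-133.75 dB

|j1900 + 120| = √(1900² + 120²) = 1904
|j1900 + 0.68| = √(1900² + 0.68²) = 1900
|j1900 + 0.69| = √(1900² + 0.69²) = 1900
|j1900 + 40.9| = √(1900² + 40.9²) = 1900
|T(j1900)| = 0.74 × 1904 / (1900 × 1900 × 1900) = 2.0535e-07
20 log₁₀(2.0535e-07) = -133.750 dB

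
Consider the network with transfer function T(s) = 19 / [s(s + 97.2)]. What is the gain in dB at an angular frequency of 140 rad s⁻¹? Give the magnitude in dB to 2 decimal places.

|j140 + 97.2| = √(140² + 97.2²) = 170.4
|j140| = 140
|T(j140)| = 19 / (170.4 × 140) = 0.00079629
20 log₁₀(0.00079629) = -61.979 dB

-61.98 dB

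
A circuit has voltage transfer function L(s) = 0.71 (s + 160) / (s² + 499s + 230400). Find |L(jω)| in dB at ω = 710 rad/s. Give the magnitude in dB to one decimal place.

|j710 + 160| = √(710² + 160²) = 727.8
|(j710)² + 499(j710) + 230400| = |-2.737e+05 + j3.5429e+05| = 4.477e+05
|L(j710)| = 0.71 × 727.8 / 4.477e+05 = 0.0011542
20 log₁₀(0.0011542) = -58.75 dB

-58.8 dB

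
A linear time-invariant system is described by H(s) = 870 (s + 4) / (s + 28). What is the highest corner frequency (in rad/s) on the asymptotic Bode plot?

Break frequencies occur at each pole and zero magnitude: 4 rad/s, 28 rad/s.
The highest is 28 rad/s.

28 rad/s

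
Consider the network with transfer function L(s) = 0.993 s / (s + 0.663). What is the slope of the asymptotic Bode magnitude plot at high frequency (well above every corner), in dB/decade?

With 1 zero and 1 pole, the high-frequency asymptotic slope is 20 × (1 − 1) = 0 dB/decade.

0 dB/decade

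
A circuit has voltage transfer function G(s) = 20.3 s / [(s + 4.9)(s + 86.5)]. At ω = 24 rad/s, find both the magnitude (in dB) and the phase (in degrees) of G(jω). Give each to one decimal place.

|j24| = 24
|j24 + 4.9| = √(24² + 4.9²) = 24.5
|j24 + 86.5| = √(24² + 86.5²) = 89.77
|G(j24)| = 20.3 × 24 / (24.5 × 89.77) = 0.22157
20 log₁₀(0.22157) = -13.09 dB
∠(j24) = 90.00°
∠(j24 + 4.9) = arctan(24/4.9) = 78.46°
∠(j24 + 86.5) = arctan(24/86.5) = 15.51°
∠G(j24) = 90.00° − (78.46° + 15.51°) = -3.97°

|G| = -13.1 dB, ∠G = -4.0°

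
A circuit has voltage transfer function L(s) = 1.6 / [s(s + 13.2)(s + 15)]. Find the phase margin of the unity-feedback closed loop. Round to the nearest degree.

90°

Gain crossover: |L(jω)| = 1 at ω ≈ 0.00808 rad s⁻¹.
∠L(j0.00808) = −90° − arctan(0.00808/13.2) − arctan(0.00808/15) ≈ -90.07°
PM = 180° + (-90.07°) = 89.93°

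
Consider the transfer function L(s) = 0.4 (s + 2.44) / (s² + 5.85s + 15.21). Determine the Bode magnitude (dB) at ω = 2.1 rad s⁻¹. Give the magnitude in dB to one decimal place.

-22.1 dB

|j2.1 + 2.44| = √(2.1² + 2.44²) = 3.219
|(j2.1)² + 5.85(j2.1) + 15.21| = |10.8 + j12.285| = 16.36
|L(j2.1)| = 0.4 × 3.219 / 16.36 = 0.078723
20 log₁₀(0.078723) = -22.08 dB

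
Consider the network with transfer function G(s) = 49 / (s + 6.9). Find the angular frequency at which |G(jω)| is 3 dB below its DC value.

6.9 rad/s

For a single-pole low-pass, the −3 dB point is at the pole: ω = 6.9 rad/s.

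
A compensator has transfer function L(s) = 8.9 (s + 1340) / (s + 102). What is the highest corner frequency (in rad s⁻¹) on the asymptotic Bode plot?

Break frequencies occur at each pole and zero magnitude: 102 rad s⁻¹, 1340 rad s⁻¹.
The highest is 1340 rad s⁻¹.

1340 rad s⁻¹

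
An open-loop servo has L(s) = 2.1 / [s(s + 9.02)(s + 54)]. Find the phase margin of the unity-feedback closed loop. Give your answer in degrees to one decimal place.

Gain crossover: |L(jω)| = 1 at ω ≈ 0.00431 rad/s.
∠L(j0.00431) = −90° − arctan(0.00431/9.02) − arctan(0.00431/54) ≈ -90.03°
PM = 180° + (-90.03°) = 89.97°

90.0°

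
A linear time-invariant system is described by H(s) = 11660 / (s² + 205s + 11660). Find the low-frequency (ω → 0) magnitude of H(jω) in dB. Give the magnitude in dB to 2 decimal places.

0.00 dB

H(0) = 11660 / 11660 = 1
20 log₁₀(1) = 0.000 dB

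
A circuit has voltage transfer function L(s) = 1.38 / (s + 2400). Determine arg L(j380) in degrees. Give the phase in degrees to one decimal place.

-9.0°

∠(j380 + 2400) = arctan(380/2400) = 9.00°
∠L(j380) = −9.00° = -9.00°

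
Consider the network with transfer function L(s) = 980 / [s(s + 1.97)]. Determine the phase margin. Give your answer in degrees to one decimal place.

Gain crossover: |L(jω)| = 1 at ω ≈ 31.3 rad/s.
∠L(j31.3) = −90° − arctan(31.3/1.97) ≈ -176.40°
PM = 180° + (-176.40°) = 3.60°

3.6 deg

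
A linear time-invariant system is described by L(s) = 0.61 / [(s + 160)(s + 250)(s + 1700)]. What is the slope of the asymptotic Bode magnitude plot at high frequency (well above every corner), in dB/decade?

-60 dB/decade

With 0 zeros and 3 poles, the high-frequency asymptotic slope is 20 × (0 − 3) = -60 dB/decade.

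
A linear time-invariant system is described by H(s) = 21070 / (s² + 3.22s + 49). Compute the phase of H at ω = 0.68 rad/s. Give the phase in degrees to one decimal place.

∠[(j0.68)² + 3.22(j0.68) + 49] = ∠[48.538 + j2.1896] = 2.58°
∠H(j0.68) = −2.58° = -2.58°

-2.6°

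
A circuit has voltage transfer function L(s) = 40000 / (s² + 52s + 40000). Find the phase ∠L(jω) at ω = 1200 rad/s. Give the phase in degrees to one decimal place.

-177.4°

∠[(j1200)² + 52(j1200) + 40000] = ∠[-1.4e+06 + j62400] = 177.45°
∠L(j1200) = −177.45° = -177.45°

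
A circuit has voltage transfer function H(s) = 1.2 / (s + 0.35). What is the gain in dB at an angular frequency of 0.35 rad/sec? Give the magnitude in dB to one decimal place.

|j0.35 + 0.35| = √(0.35² + 0.35²) = 0.495
|H(j0.35)| = 1.2 / 0.495 = 2.4244
20 log₁₀(2.4244) = 7.69 dB

7.7 dB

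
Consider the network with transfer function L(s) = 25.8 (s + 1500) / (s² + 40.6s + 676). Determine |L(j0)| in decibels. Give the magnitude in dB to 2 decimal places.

L(0) = 25.8 × 1500 / 676 = 57.249
20 log₁₀(57.249) = 35.155 dB

35.16 dB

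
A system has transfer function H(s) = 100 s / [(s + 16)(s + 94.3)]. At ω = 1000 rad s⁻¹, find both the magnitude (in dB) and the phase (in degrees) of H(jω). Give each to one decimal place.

|j1000| = 1000
|j1000 + 16| = √(1000² + 16²) = 1000
|j1000 + 94.3| = √(1000² + 94.3²) = 1004
|H(j1000)| = 100 × 1000 / (1000 × 1004) = 0.099546
20 log₁₀(0.099546) = -20.04 dB
∠(j1000) = 90.00°
∠(j1000 + 16) = arctan(1000/16) = 89.08°
∠(j1000 + 94.3) = arctan(1000/94.3) = 84.61°
∠H(j1000) = 90.00° − (89.08° + 84.61°) = -83.70°

|H| = -20.0 dB, ∠H = -83.7 deg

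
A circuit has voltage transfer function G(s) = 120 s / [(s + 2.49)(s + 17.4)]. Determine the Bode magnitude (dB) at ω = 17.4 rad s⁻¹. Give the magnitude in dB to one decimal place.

13.7 dB

|j17.4| = 17.4
|j17.4 + 2.49| = √(17.4² + 2.49²) = 17.58
|j17.4 + 17.4| = √(17.4² + 17.4²) = 24.61
|G(j17.4)| = 120 × 17.4 / (17.58 × 24.61) = 4.8274
20 log₁₀(4.8274) = 13.67 dB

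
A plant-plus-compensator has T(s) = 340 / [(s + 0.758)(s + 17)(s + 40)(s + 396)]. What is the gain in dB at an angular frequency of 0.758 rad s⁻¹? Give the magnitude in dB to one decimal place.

|j0.758 + 0.758| = √(0.758² + 0.758²) = 1.072
|j0.758 + 17| = √(0.758² + 17²) = 17.02
|j0.758 + 40| = √(0.758² + 40²) = 40.01
|j0.758 + 396| = √(0.758² + 396²) = 396
|T(j0.758)| = 340 / (1.072 × 17.02 × 40.01 × 396) = 0.0011765
20 log₁₀(0.0011765) = -58.59 dB

-58.6 dB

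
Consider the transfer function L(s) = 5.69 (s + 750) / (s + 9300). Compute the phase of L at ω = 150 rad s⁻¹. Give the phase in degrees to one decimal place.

10.4°

∠(j150 + 750) = arctan(150/750) = 11.31°
∠(j150 + 9300) = arctan(150/9300) = 0.92°
∠L(j150) = 11.31° − 0.92° = 10.39°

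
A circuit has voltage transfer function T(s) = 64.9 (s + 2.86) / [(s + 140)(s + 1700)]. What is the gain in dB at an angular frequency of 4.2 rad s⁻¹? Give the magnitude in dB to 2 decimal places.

-57.17 dB

|j4.2 + 2.86| = √(4.2² + 2.86²) = 5.081
|j4.2 + 140| = √(4.2² + 140²) = 140.1
|j4.2 + 1700| = √(4.2² + 1700²) = 1700
|T(j4.2)| = 64.9 × 5.081 / (140.1 × 1700) = 0.001385
20 log₁₀(0.001385) = -57.171 dB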